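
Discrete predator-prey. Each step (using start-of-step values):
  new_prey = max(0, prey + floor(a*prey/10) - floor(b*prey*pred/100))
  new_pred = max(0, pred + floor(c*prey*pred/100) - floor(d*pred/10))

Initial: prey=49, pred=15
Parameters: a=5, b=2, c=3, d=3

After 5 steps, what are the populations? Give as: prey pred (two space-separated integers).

Step 1: prey: 49+24-14=59; pred: 15+22-4=33
Step 2: prey: 59+29-38=50; pred: 33+58-9=82
Step 3: prey: 50+25-82=0; pred: 82+123-24=181
Step 4: prey: 0+0-0=0; pred: 181+0-54=127
Step 5: prey: 0+0-0=0; pred: 127+0-38=89

Answer: 0 89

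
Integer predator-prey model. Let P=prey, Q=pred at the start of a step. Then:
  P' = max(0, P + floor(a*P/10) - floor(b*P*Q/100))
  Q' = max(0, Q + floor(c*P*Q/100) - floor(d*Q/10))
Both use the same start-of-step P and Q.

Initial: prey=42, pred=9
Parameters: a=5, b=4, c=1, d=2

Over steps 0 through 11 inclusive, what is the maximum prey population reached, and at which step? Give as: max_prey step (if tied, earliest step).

Step 1: prey: 42+21-15=48; pred: 9+3-1=11
Step 2: prey: 48+24-21=51; pred: 11+5-2=14
Step 3: prey: 51+25-28=48; pred: 14+7-2=19
Step 4: prey: 48+24-36=36; pred: 19+9-3=25
Step 5: prey: 36+18-36=18; pred: 25+9-5=29
Step 6: prey: 18+9-20=7; pred: 29+5-5=29
Step 7: prey: 7+3-8=2; pred: 29+2-5=26
Step 8: prey: 2+1-2=1; pred: 26+0-5=21
Step 9: prey: 1+0-0=1; pred: 21+0-4=17
Step 10: prey: 1+0-0=1; pred: 17+0-3=14
Step 11: prey: 1+0-0=1; pred: 14+0-2=12
Max prey = 51 at step 2

Answer: 51 2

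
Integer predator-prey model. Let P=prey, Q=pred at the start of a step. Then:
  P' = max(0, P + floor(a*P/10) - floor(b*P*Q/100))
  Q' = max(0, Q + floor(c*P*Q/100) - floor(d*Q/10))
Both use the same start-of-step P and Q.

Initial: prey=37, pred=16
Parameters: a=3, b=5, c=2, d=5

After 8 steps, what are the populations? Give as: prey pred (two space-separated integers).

Answer: 1 1

Derivation:
Step 1: prey: 37+11-29=19; pred: 16+11-8=19
Step 2: prey: 19+5-18=6; pred: 19+7-9=17
Step 3: prey: 6+1-5=2; pred: 17+2-8=11
Step 4: prey: 2+0-1=1; pred: 11+0-5=6
Step 5: prey: 1+0-0=1; pred: 6+0-3=3
Step 6: prey: 1+0-0=1; pred: 3+0-1=2
Step 7: prey: 1+0-0=1; pred: 2+0-1=1
Step 8: prey: 1+0-0=1; pred: 1+0-0=1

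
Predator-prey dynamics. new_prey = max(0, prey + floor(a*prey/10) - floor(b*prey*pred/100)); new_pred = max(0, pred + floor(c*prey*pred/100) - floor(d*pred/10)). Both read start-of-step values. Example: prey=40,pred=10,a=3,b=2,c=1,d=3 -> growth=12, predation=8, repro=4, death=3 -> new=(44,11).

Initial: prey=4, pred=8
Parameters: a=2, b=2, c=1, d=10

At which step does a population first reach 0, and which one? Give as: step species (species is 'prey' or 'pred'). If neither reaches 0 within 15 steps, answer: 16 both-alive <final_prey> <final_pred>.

Answer: 1 pred

Derivation:
Step 1: prey: 4+0-0=4; pred: 8+0-8=0
First extinction: pred at step 1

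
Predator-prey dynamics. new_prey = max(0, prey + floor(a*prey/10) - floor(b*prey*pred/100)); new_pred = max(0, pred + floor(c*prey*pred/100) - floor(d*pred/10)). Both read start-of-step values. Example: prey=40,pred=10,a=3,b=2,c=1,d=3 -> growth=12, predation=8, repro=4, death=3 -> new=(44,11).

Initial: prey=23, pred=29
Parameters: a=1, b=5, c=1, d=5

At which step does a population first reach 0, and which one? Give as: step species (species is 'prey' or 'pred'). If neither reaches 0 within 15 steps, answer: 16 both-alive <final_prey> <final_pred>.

Step 1: prey: 23+2-33=0; pred: 29+6-14=21
First extinction: prey at step 1

Answer: 1 prey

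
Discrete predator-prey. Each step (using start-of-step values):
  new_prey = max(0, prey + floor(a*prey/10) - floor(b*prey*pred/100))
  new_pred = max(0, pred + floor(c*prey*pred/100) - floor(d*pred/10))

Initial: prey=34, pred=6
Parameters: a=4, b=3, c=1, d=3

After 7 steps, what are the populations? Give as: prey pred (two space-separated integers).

Step 1: prey: 34+13-6=41; pred: 6+2-1=7
Step 2: prey: 41+16-8=49; pred: 7+2-2=7
Step 3: prey: 49+19-10=58; pred: 7+3-2=8
Step 4: prey: 58+23-13=68; pred: 8+4-2=10
Step 5: prey: 68+27-20=75; pred: 10+6-3=13
Step 6: prey: 75+30-29=76; pred: 13+9-3=19
Step 7: prey: 76+30-43=63; pred: 19+14-5=28

Answer: 63 28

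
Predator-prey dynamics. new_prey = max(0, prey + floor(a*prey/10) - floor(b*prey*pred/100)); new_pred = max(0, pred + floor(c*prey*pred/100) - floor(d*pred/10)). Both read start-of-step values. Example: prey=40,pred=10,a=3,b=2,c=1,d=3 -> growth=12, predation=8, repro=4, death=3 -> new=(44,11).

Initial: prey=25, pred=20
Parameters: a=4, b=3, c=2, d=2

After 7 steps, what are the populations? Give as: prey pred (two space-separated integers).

Answer: 1 17

Derivation:
Step 1: prey: 25+10-15=20; pred: 20+10-4=26
Step 2: prey: 20+8-15=13; pred: 26+10-5=31
Step 3: prey: 13+5-12=6; pred: 31+8-6=33
Step 4: prey: 6+2-5=3; pred: 33+3-6=30
Step 5: prey: 3+1-2=2; pred: 30+1-6=25
Step 6: prey: 2+0-1=1; pred: 25+1-5=21
Step 7: prey: 1+0-0=1; pred: 21+0-4=17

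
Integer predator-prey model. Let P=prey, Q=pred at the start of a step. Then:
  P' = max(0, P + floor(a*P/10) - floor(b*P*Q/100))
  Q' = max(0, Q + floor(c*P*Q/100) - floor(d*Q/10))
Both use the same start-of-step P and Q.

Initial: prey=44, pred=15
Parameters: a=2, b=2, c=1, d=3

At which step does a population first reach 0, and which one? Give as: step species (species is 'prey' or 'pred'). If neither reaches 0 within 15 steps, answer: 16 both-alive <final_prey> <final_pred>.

Answer: 16 both-alive 22 6

Derivation:
Step 1: prey: 44+8-13=39; pred: 15+6-4=17
Step 2: prey: 39+7-13=33; pred: 17+6-5=18
Step 3: prey: 33+6-11=28; pred: 18+5-5=18
Step 4: prey: 28+5-10=23; pred: 18+5-5=18
Step 5: prey: 23+4-8=19; pred: 18+4-5=17
Step 6: prey: 19+3-6=16; pred: 17+3-5=15
Step 7: prey: 16+3-4=15; pred: 15+2-4=13
Step 8: prey: 15+3-3=15; pred: 13+1-3=11
Step 9: prey: 15+3-3=15; pred: 11+1-3=9
Step 10: prey: 15+3-2=16; pred: 9+1-2=8
Step 11: prey: 16+3-2=17; pred: 8+1-2=7
Step 12: prey: 17+3-2=18; pred: 7+1-2=6
Step 13: prey: 18+3-2=19; pred: 6+1-1=6
Step 14: prey: 19+3-2=20; pred: 6+1-1=6
Step 15: prey: 20+4-2=22; pred: 6+1-1=6
No extinction within 15 steps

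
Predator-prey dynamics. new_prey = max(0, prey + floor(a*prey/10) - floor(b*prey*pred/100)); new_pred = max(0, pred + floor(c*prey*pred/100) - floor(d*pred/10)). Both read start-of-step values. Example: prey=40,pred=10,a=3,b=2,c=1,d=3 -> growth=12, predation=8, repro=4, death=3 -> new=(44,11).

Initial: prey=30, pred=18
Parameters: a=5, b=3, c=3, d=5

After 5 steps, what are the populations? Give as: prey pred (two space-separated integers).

Step 1: prey: 30+15-16=29; pred: 18+16-9=25
Step 2: prey: 29+14-21=22; pred: 25+21-12=34
Step 3: prey: 22+11-22=11; pred: 34+22-17=39
Step 4: prey: 11+5-12=4; pred: 39+12-19=32
Step 5: prey: 4+2-3=3; pred: 32+3-16=19

Answer: 3 19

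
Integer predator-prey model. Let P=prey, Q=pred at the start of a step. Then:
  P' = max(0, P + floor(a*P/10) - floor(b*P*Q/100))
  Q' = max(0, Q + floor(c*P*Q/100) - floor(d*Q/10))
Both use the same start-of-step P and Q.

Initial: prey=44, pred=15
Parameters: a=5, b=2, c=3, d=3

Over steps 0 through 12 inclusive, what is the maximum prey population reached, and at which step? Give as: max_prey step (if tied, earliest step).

Answer: 53 1

Derivation:
Step 1: prey: 44+22-13=53; pred: 15+19-4=30
Step 2: prey: 53+26-31=48; pred: 30+47-9=68
Step 3: prey: 48+24-65=7; pred: 68+97-20=145
Step 4: prey: 7+3-20=0; pred: 145+30-43=132
Step 5: prey: 0+0-0=0; pred: 132+0-39=93
Step 6: prey: 0+0-0=0; pred: 93+0-27=66
Step 7: prey: 0+0-0=0; pred: 66+0-19=47
Step 8: prey: 0+0-0=0; pred: 47+0-14=33
Step 9: prey: 0+0-0=0; pred: 33+0-9=24
Step 10: prey: 0+0-0=0; pred: 24+0-7=17
Step 11: prey: 0+0-0=0; pred: 17+0-5=12
Step 12: prey: 0+0-0=0; pred: 12+0-3=9
Max prey = 53 at step 1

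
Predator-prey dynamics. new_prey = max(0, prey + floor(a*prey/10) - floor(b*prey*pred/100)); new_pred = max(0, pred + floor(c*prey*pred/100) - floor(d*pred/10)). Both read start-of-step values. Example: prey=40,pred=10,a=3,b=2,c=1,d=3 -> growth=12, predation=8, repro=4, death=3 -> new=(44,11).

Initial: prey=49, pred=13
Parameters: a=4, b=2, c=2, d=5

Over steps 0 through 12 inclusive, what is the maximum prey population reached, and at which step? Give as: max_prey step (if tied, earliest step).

Step 1: prey: 49+19-12=56; pred: 13+12-6=19
Step 2: prey: 56+22-21=57; pred: 19+21-9=31
Step 3: prey: 57+22-35=44; pred: 31+35-15=51
Step 4: prey: 44+17-44=17; pred: 51+44-25=70
Step 5: prey: 17+6-23=0; pred: 70+23-35=58
Step 6: prey: 0+0-0=0; pred: 58+0-29=29
Step 7: prey: 0+0-0=0; pred: 29+0-14=15
Step 8: prey: 0+0-0=0; pred: 15+0-7=8
Step 9: prey: 0+0-0=0; pred: 8+0-4=4
Step 10: prey: 0+0-0=0; pred: 4+0-2=2
Step 11: prey: 0+0-0=0; pred: 2+0-1=1
Step 12: prey: 0+0-0=0; pred: 1+0-0=1
Max prey = 57 at step 2

Answer: 57 2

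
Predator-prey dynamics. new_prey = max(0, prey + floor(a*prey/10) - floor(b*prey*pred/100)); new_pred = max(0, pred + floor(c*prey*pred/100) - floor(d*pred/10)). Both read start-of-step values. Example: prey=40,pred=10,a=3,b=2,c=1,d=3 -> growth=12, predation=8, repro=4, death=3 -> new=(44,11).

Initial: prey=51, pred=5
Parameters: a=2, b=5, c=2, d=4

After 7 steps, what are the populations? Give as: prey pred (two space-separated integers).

Step 1: prey: 51+10-12=49; pred: 5+5-2=8
Step 2: prey: 49+9-19=39; pred: 8+7-3=12
Step 3: prey: 39+7-23=23; pred: 12+9-4=17
Step 4: prey: 23+4-19=8; pred: 17+7-6=18
Step 5: prey: 8+1-7=2; pred: 18+2-7=13
Step 6: prey: 2+0-1=1; pred: 13+0-5=8
Step 7: prey: 1+0-0=1; pred: 8+0-3=5

Answer: 1 5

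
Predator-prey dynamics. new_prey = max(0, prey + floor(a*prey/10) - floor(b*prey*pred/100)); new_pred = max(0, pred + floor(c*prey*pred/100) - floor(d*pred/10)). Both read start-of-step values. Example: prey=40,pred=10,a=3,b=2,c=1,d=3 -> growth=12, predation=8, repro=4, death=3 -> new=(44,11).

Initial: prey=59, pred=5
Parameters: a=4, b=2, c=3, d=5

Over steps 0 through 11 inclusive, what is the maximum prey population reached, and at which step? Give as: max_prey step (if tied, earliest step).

Answer: 91 2

Derivation:
Step 1: prey: 59+23-5=77; pred: 5+8-2=11
Step 2: prey: 77+30-16=91; pred: 11+25-5=31
Step 3: prey: 91+36-56=71; pred: 31+84-15=100
Step 4: prey: 71+28-142=0; pred: 100+213-50=263
Step 5: prey: 0+0-0=0; pred: 263+0-131=132
Step 6: prey: 0+0-0=0; pred: 132+0-66=66
Step 7: prey: 0+0-0=0; pred: 66+0-33=33
Step 8: prey: 0+0-0=0; pred: 33+0-16=17
Step 9: prey: 0+0-0=0; pred: 17+0-8=9
Step 10: prey: 0+0-0=0; pred: 9+0-4=5
Step 11: prey: 0+0-0=0; pred: 5+0-2=3
Max prey = 91 at step 2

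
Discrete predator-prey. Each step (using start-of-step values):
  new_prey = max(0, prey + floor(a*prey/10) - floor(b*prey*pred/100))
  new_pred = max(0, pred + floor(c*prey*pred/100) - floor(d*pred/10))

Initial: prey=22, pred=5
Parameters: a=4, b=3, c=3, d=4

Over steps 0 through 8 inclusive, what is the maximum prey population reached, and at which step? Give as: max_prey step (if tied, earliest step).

Answer: 40 4

Derivation:
Step 1: prey: 22+8-3=27; pred: 5+3-2=6
Step 2: prey: 27+10-4=33; pred: 6+4-2=8
Step 3: prey: 33+13-7=39; pred: 8+7-3=12
Step 4: prey: 39+15-14=40; pred: 12+14-4=22
Step 5: prey: 40+16-26=30; pred: 22+26-8=40
Step 6: prey: 30+12-36=6; pred: 40+36-16=60
Step 7: prey: 6+2-10=0; pred: 60+10-24=46
Step 8: prey: 0+0-0=0; pred: 46+0-18=28
Max prey = 40 at step 4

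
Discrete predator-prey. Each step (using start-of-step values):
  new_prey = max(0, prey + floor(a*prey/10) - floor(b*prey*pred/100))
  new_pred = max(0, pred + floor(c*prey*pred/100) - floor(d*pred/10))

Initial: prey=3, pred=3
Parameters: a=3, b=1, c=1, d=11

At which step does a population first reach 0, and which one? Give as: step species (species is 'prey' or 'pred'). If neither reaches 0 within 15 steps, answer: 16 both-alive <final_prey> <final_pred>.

Step 1: prey: 3+0-0=3; pred: 3+0-3=0
First extinction: pred at step 1

Answer: 1 pred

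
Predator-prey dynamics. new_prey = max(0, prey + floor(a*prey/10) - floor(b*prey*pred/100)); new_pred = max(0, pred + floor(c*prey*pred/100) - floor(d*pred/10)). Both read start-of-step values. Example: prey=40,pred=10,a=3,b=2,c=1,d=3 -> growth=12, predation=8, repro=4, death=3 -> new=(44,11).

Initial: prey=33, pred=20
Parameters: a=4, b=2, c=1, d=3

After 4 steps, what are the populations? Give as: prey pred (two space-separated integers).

Answer: 33 20

Derivation:
Step 1: prey: 33+13-13=33; pred: 20+6-6=20
Step 2: prey: 33+13-13=33; pred: 20+6-6=20
Step 3: prey: 33+13-13=33; pred: 20+6-6=20
Step 4: prey: 33+13-13=33; pred: 20+6-6=20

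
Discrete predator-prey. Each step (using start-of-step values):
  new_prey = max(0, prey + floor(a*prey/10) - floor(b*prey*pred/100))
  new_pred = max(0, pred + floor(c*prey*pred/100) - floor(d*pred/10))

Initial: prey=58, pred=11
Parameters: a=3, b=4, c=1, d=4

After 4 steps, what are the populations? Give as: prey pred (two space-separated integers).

Answer: 21 13

Derivation:
Step 1: prey: 58+17-25=50; pred: 11+6-4=13
Step 2: prey: 50+15-26=39; pred: 13+6-5=14
Step 3: prey: 39+11-21=29; pred: 14+5-5=14
Step 4: prey: 29+8-16=21; pred: 14+4-5=13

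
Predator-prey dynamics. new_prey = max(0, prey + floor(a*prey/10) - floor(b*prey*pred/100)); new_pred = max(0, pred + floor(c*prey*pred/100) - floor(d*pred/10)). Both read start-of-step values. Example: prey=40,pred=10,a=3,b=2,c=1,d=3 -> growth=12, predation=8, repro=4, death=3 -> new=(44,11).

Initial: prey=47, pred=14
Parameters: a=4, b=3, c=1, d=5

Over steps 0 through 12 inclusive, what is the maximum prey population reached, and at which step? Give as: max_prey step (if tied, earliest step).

Step 1: prey: 47+18-19=46; pred: 14+6-7=13
Step 2: prey: 46+18-17=47; pred: 13+5-6=12
Step 3: prey: 47+18-16=49; pred: 12+5-6=11
Step 4: prey: 49+19-16=52; pred: 11+5-5=11
Step 5: prey: 52+20-17=55; pred: 11+5-5=11
Step 6: prey: 55+22-18=59; pred: 11+6-5=12
Step 7: prey: 59+23-21=61; pred: 12+7-6=13
Step 8: prey: 61+24-23=62; pred: 13+7-6=14
Step 9: prey: 62+24-26=60; pred: 14+8-7=15
Step 10: prey: 60+24-27=57; pred: 15+9-7=17
Step 11: prey: 57+22-29=50; pred: 17+9-8=18
Step 12: prey: 50+20-27=43; pred: 18+9-9=18
Max prey = 62 at step 8

Answer: 62 8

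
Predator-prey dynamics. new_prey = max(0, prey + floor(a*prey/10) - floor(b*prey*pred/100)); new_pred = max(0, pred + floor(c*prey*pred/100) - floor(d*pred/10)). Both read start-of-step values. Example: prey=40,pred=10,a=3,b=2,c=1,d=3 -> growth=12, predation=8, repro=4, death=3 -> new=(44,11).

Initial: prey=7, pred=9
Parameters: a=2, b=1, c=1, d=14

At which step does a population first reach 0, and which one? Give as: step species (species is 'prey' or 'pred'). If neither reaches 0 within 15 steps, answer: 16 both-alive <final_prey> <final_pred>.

Answer: 1 pred

Derivation:
Step 1: prey: 7+1-0=8; pred: 9+0-12=0
First extinction: pred at step 1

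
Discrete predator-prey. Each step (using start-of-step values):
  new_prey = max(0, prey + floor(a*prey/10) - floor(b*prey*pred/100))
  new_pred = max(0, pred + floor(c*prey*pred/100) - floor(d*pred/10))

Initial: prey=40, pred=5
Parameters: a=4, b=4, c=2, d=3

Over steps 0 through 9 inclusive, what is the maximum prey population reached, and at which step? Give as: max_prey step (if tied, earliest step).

Step 1: prey: 40+16-8=48; pred: 5+4-1=8
Step 2: prey: 48+19-15=52; pred: 8+7-2=13
Step 3: prey: 52+20-27=45; pred: 13+13-3=23
Step 4: prey: 45+18-41=22; pred: 23+20-6=37
Step 5: prey: 22+8-32=0; pred: 37+16-11=42
Step 6: prey: 0+0-0=0; pred: 42+0-12=30
Step 7: prey: 0+0-0=0; pred: 30+0-9=21
Step 8: prey: 0+0-0=0; pred: 21+0-6=15
Step 9: prey: 0+0-0=0; pred: 15+0-4=11
Max prey = 52 at step 2

Answer: 52 2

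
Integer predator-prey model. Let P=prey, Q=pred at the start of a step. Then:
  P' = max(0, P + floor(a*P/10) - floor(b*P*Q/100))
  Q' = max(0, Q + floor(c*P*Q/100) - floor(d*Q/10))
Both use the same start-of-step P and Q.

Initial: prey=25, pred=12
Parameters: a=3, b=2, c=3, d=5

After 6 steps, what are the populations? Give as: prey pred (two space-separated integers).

Answer: 10 30

Derivation:
Step 1: prey: 25+7-6=26; pred: 12+9-6=15
Step 2: prey: 26+7-7=26; pred: 15+11-7=19
Step 3: prey: 26+7-9=24; pred: 19+14-9=24
Step 4: prey: 24+7-11=20; pred: 24+17-12=29
Step 5: prey: 20+6-11=15; pred: 29+17-14=32
Step 6: prey: 15+4-9=10; pred: 32+14-16=30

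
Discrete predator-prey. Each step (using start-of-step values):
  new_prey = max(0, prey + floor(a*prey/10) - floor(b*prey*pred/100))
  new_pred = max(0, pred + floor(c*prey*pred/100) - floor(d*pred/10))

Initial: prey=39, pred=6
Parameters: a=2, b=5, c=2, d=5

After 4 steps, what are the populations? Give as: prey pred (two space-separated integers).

Step 1: prey: 39+7-11=35; pred: 6+4-3=7
Step 2: prey: 35+7-12=30; pred: 7+4-3=8
Step 3: prey: 30+6-12=24; pred: 8+4-4=8
Step 4: prey: 24+4-9=19; pred: 8+3-4=7

Answer: 19 7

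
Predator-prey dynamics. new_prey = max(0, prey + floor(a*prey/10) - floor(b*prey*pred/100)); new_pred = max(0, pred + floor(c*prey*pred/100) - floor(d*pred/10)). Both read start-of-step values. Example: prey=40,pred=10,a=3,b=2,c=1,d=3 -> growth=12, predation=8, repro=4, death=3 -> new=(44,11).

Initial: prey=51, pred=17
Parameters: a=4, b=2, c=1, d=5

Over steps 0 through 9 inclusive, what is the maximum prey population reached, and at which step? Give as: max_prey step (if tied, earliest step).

Step 1: prey: 51+20-17=54; pred: 17+8-8=17
Step 2: prey: 54+21-18=57; pred: 17+9-8=18
Step 3: prey: 57+22-20=59; pred: 18+10-9=19
Step 4: prey: 59+23-22=60; pred: 19+11-9=21
Step 5: prey: 60+24-25=59; pred: 21+12-10=23
Step 6: prey: 59+23-27=55; pred: 23+13-11=25
Step 7: prey: 55+22-27=50; pred: 25+13-12=26
Step 8: prey: 50+20-26=44; pred: 26+13-13=26
Step 9: prey: 44+17-22=39; pred: 26+11-13=24
Max prey = 60 at step 4

Answer: 60 4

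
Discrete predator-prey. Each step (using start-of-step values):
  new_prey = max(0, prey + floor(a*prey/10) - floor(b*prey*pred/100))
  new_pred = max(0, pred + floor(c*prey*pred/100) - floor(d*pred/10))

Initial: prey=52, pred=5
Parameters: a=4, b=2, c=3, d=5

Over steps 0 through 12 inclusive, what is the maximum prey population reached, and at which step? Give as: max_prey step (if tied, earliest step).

Answer: 80 2

Derivation:
Step 1: prey: 52+20-5=67; pred: 5+7-2=10
Step 2: prey: 67+26-13=80; pred: 10+20-5=25
Step 3: prey: 80+32-40=72; pred: 25+60-12=73
Step 4: prey: 72+28-105=0; pred: 73+157-36=194
Step 5: prey: 0+0-0=0; pred: 194+0-97=97
Step 6: prey: 0+0-0=0; pred: 97+0-48=49
Step 7: prey: 0+0-0=0; pred: 49+0-24=25
Step 8: prey: 0+0-0=0; pred: 25+0-12=13
Step 9: prey: 0+0-0=0; pred: 13+0-6=7
Step 10: prey: 0+0-0=0; pred: 7+0-3=4
Step 11: prey: 0+0-0=0; pred: 4+0-2=2
Step 12: prey: 0+0-0=0; pred: 2+0-1=1
Max prey = 80 at step 2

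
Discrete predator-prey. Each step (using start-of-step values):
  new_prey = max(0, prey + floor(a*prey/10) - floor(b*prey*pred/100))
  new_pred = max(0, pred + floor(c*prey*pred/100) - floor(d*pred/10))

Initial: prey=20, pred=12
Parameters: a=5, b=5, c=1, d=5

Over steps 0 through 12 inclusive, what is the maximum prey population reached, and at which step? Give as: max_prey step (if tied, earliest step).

Answer: 346 11

Derivation:
Step 1: prey: 20+10-12=18; pred: 12+2-6=8
Step 2: prey: 18+9-7=20; pred: 8+1-4=5
Step 3: prey: 20+10-5=25; pred: 5+1-2=4
Step 4: prey: 25+12-5=32; pred: 4+1-2=3
Step 5: prey: 32+16-4=44; pred: 3+0-1=2
Step 6: prey: 44+22-4=62; pred: 2+0-1=1
Step 7: prey: 62+31-3=90; pred: 1+0-0=1
Step 8: prey: 90+45-4=131; pred: 1+0-0=1
Step 9: prey: 131+65-6=190; pred: 1+1-0=2
Step 10: prey: 190+95-19=266; pred: 2+3-1=4
Step 11: prey: 266+133-53=346; pred: 4+10-2=12
Step 12: prey: 346+173-207=312; pred: 12+41-6=47
Max prey = 346 at step 11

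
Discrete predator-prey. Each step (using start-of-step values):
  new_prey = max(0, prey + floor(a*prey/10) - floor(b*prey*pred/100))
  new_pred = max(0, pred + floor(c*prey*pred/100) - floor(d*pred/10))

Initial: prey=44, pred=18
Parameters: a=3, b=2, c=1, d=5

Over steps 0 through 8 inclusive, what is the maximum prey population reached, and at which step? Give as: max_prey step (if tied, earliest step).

Answer: 66 8

Derivation:
Step 1: prey: 44+13-15=42; pred: 18+7-9=16
Step 2: prey: 42+12-13=41; pred: 16+6-8=14
Step 3: prey: 41+12-11=42; pred: 14+5-7=12
Step 4: prey: 42+12-10=44; pred: 12+5-6=11
Step 5: prey: 44+13-9=48; pred: 11+4-5=10
Step 6: prey: 48+14-9=53; pred: 10+4-5=9
Step 7: prey: 53+15-9=59; pred: 9+4-4=9
Step 8: prey: 59+17-10=66; pred: 9+5-4=10
Max prey = 66 at step 8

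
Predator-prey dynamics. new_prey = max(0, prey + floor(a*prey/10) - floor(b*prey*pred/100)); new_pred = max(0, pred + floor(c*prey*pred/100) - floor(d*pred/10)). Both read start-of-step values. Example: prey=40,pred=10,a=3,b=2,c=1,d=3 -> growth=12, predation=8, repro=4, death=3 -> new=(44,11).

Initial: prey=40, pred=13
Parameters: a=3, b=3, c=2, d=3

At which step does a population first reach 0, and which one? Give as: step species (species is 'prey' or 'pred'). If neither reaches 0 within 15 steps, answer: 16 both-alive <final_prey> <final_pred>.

Step 1: prey: 40+12-15=37; pred: 13+10-3=20
Step 2: prey: 37+11-22=26; pred: 20+14-6=28
Step 3: prey: 26+7-21=12; pred: 28+14-8=34
Step 4: prey: 12+3-12=3; pred: 34+8-10=32
Step 5: prey: 3+0-2=1; pred: 32+1-9=24
Step 6: prey: 1+0-0=1; pred: 24+0-7=17
Step 7: prey: 1+0-0=1; pred: 17+0-5=12
Step 8: prey: 1+0-0=1; pred: 12+0-3=9
Step 9: prey: 1+0-0=1; pred: 9+0-2=7
Step 10: prey: 1+0-0=1; pred: 7+0-2=5
Step 11: prey: 1+0-0=1; pred: 5+0-1=4
Step 12: prey: 1+0-0=1; pred: 4+0-1=3
Step 13: prey: 1+0-0=1; pred: 3+0-0=3
Steps 14-15: state stable at prey=1, pred=3 (no change)
No extinction within 15 steps

Answer: 16 both-alive 1 3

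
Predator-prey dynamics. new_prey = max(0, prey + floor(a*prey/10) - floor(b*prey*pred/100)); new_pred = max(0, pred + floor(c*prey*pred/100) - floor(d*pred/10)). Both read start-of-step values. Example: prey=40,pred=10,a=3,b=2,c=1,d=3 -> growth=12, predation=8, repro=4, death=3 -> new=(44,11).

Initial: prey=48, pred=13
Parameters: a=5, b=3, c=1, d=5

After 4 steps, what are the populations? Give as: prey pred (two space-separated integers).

Answer: 68 17

Derivation:
Step 1: prey: 48+24-18=54; pred: 13+6-6=13
Step 2: prey: 54+27-21=60; pred: 13+7-6=14
Step 3: prey: 60+30-25=65; pred: 14+8-7=15
Step 4: prey: 65+32-29=68; pred: 15+9-7=17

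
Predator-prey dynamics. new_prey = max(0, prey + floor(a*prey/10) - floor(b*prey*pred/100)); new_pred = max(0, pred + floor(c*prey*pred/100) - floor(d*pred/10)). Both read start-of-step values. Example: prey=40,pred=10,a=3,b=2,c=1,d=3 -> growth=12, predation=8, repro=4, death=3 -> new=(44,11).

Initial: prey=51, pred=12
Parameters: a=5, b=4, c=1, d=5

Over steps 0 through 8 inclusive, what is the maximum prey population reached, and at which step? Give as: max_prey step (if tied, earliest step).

Answer: 62 6

Derivation:
Step 1: prey: 51+25-24=52; pred: 12+6-6=12
Step 2: prey: 52+26-24=54; pred: 12+6-6=12
Step 3: prey: 54+27-25=56; pred: 12+6-6=12
Step 4: prey: 56+28-26=58; pred: 12+6-6=12
Step 5: prey: 58+29-27=60; pred: 12+6-6=12
Step 6: prey: 60+30-28=62; pred: 12+7-6=13
Step 7: prey: 62+31-32=61; pred: 13+8-6=15
Step 8: prey: 61+30-36=55; pred: 15+9-7=17
Max prey = 62 at step 6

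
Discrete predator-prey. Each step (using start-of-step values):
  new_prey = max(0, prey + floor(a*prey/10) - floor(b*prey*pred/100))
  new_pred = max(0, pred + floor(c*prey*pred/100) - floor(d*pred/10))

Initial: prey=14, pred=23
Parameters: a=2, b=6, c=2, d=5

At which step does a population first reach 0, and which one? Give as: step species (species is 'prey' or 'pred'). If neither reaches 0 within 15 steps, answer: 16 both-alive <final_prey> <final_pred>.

Answer: 1 prey

Derivation:
Step 1: prey: 14+2-19=0; pred: 23+6-11=18
First extinction: prey at step 1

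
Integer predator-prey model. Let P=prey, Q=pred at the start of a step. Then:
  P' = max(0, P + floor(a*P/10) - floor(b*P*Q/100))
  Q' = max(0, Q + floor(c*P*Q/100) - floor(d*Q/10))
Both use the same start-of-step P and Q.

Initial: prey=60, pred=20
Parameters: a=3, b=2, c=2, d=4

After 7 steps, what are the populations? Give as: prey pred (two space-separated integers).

Answer: 0 11

Derivation:
Step 1: prey: 60+18-24=54; pred: 20+24-8=36
Step 2: prey: 54+16-38=32; pred: 36+38-14=60
Step 3: prey: 32+9-38=3; pred: 60+38-24=74
Step 4: prey: 3+0-4=0; pred: 74+4-29=49
Step 5: prey: 0+0-0=0; pred: 49+0-19=30
Step 6: prey: 0+0-0=0; pred: 30+0-12=18
Step 7: prey: 0+0-0=0; pred: 18+0-7=11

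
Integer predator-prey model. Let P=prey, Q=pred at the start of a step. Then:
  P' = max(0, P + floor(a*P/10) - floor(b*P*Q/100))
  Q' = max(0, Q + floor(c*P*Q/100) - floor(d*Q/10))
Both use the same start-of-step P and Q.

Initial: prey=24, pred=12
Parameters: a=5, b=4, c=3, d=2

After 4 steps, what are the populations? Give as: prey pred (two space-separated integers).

Step 1: prey: 24+12-11=25; pred: 12+8-2=18
Step 2: prey: 25+12-18=19; pred: 18+13-3=28
Step 3: prey: 19+9-21=7; pred: 28+15-5=38
Step 4: prey: 7+3-10=0; pred: 38+7-7=38

Answer: 0 38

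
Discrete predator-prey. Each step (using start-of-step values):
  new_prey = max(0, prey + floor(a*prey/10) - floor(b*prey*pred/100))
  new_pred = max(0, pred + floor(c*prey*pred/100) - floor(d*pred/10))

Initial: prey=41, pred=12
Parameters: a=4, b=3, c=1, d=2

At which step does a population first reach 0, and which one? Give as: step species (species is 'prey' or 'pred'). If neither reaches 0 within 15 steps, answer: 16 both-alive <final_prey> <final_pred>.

Answer: 16 both-alive 12 6

Derivation:
Step 1: prey: 41+16-14=43; pred: 12+4-2=14
Step 2: prey: 43+17-18=42; pred: 14+6-2=18
Step 3: prey: 42+16-22=36; pred: 18+7-3=22
Step 4: prey: 36+14-23=27; pred: 22+7-4=25
Step 5: prey: 27+10-20=17; pred: 25+6-5=26
Step 6: prey: 17+6-13=10; pred: 26+4-5=25
Step 7: prey: 10+4-7=7; pred: 25+2-5=22
Step 8: prey: 7+2-4=5; pred: 22+1-4=19
Step 9: prey: 5+2-2=5; pred: 19+0-3=16
Step 10: prey: 5+2-2=5; pred: 16+0-3=13
Step 11: prey: 5+2-1=6; pred: 13+0-2=11
Step 12: prey: 6+2-1=7; pred: 11+0-2=9
Step 13: prey: 7+2-1=8; pred: 9+0-1=8
Step 14: prey: 8+3-1=10; pred: 8+0-1=7
Step 15: prey: 10+4-2=12; pred: 7+0-1=6
No extinction within 15 steps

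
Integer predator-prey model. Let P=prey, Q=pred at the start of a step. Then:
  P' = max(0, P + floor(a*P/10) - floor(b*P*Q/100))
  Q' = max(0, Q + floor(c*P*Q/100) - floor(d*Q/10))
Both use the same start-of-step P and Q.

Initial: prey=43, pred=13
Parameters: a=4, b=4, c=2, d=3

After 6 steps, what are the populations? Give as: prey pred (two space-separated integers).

Answer: 0 14

Derivation:
Step 1: prey: 43+17-22=38; pred: 13+11-3=21
Step 2: prey: 38+15-31=22; pred: 21+15-6=30
Step 3: prey: 22+8-26=4; pred: 30+13-9=34
Step 4: prey: 4+1-5=0; pred: 34+2-10=26
Step 5: prey: 0+0-0=0; pred: 26+0-7=19
Step 6: prey: 0+0-0=0; pred: 19+0-5=14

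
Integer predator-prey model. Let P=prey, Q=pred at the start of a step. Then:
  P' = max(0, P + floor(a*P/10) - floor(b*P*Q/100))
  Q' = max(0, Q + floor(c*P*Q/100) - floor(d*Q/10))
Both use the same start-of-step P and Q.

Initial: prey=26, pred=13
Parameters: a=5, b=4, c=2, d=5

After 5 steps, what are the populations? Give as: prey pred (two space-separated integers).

Answer: 26 13

Derivation:
Step 1: prey: 26+13-13=26; pred: 13+6-6=13
Step 2: prey: 26+13-13=26; pred: 13+6-6=13
Step 3: prey: 26+13-13=26; pred: 13+6-6=13
Step 4: prey: 26+13-13=26; pred: 13+6-6=13
Step 5: prey: 26+13-13=26; pred: 13+6-6=13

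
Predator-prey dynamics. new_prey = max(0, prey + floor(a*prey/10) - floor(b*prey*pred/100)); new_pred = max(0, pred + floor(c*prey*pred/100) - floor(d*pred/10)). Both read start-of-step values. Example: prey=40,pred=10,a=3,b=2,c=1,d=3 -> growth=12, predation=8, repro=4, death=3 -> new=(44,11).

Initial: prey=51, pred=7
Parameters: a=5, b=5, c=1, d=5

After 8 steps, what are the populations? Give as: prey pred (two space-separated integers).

Step 1: prey: 51+25-17=59; pred: 7+3-3=7
Step 2: prey: 59+29-20=68; pred: 7+4-3=8
Step 3: prey: 68+34-27=75; pred: 8+5-4=9
Step 4: prey: 75+37-33=79; pred: 9+6-4=11
Step 5: prey: 79+39-43=75; pred: 11+8-5=14
Step 6: prey: 75+37-52=60; pred: 14+10-7=17
Step 7: prey: 60+30-51=39; pred: 17+10-8=19
Step 8: prey: 39+19-37=21; pred: 19+7-9=17

Answer: 21 17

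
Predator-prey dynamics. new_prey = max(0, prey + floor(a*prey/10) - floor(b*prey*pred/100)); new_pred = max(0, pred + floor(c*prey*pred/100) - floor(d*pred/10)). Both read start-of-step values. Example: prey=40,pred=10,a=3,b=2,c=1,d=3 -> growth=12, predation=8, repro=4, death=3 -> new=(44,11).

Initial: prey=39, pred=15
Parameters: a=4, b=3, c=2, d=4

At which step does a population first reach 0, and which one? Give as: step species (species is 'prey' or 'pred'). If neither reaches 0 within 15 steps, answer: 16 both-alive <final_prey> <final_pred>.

Step 1: prey: 39+15-17=37; pred: 15+11-6=20
Step 2: prey: 37+14-22=29; pred: 20+14-8=26
Step 3: prey: 29+11-22=18; pred: 26+15-10=31
Step 4: prey: 18+7-16=9; pred: 31+11-12=30
Step 5: prey: 9+3-8=4; pred: 30+5-12=23
Step 6: prey: 4+1-2=3; pred: 23+1-9=15
Step 7: prey: 3+1-1=3; pred: 15+0-6=9
Step 8: prey: 3+1-0=4; pred: 9+0-3=6
Step 9: prey: 4+1-0=5; pred: 6+0-2=4
Step 10: prey: 5+2-0=7; pred: 4+0-1=3
Step 11: prey: 7+2-0=9; pred: 3+0-1=2
Step 12: prey: 9+3-0=12; pred: 2+0-0=2
Step 13: prey: 12+4-0=16; pred: 2+0-0=2
Step 14: prey: 16+6-0=22; pred: 2+0-0=2
Step 15: prey: 22+8-1=29; pred: 2+0-0=2
No extinction within 15 steps

Answer: 16 both-alive 29 2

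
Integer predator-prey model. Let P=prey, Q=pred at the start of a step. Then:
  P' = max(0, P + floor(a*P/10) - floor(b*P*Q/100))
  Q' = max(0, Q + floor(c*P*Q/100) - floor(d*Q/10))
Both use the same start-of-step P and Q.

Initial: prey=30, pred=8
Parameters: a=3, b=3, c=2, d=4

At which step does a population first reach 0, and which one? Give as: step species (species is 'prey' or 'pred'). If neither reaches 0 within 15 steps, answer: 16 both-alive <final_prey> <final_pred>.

Answer: 16 both-alive 16 2

Derivation:
Step 1: prey: 30+9-7=32; pred: 8+4-3=9
Step 2: prey: 32+9-8=33; pred: 9+5-3=11
Step 3: prey: 33+9-10=32; pred: 11+7-4=14
Step 4: prey: 32+9-13=28; pred: 14+8-5=17
Step 5: prey: 28+8-14=22; pred: 17+9-6=20
Step 6: prey: 22+6-13=15; pred: 20+8-8=20
Step 7: prey: 15+4-9=10; pred: 20+6-8=18
Step 8: prey: 10+3-5=8; pred: 18+3-7=14
Step 9: prey: 8+2-3=7; pred: 14+2-5=11
Step 10: prey: 7+2-2=7; pred: 11+1-4=8
Step 11: prey: 7+2-1=8; pred: 8+1-3=6
Step 12: prey: 8+2-1=9; pred: 6+0-2=4
Step 13: prey: 9+2-1=10; pred: 4+0-1=3
Step 14: prey: 10+3-0=13; pred: 3+0-1=2
Step 15: prey: 13+3-0=16; pred: 2+0-0=2
No extinction within 15 steps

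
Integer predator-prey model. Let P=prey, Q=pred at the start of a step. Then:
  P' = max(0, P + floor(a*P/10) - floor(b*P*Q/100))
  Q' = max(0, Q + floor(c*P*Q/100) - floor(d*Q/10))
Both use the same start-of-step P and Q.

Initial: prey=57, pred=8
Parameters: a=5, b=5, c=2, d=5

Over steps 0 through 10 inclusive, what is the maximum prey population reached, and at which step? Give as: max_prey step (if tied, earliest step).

Answer: 63 1

Derivation:
Step 1: prey: 57+28-22=63; pred: 8+9-4=13
Step 2: prey: 63+31-40=54; pred: 13+16-6=23
Step 3: prey: 54+27-62=19; pred: 23+24-11=36
Step 4: prey: 19+9-34=0; pred: 36+13-18=31
Step 5: prey: 0+0-0=0; pred: 31+0-15=16
Step 6: prey: 0+0-0=0; pred: 16+0-8=8
Step 7: prey: 0+0-0=0; pred: 8+0-4=4
Step 8: prey: 0+0-0=0; pred: 4+0-2=2
Step 9: prey: 0+0-0=0; pred: 2+0-1=1
Step 10: prey: 0+0-0=0; pred: 1+0-0=1
Max prey = 63 at step 1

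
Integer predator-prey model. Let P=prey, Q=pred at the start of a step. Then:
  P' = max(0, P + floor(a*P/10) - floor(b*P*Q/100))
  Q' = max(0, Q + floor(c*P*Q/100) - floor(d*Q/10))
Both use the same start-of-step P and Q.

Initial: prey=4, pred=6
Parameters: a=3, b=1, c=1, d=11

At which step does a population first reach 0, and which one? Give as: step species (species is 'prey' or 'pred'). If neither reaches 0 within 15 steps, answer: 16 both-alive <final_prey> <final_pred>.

Step 1: prey: 4+1-0=5; pred: 6+0-6=0
First extinction: pred at step 1

Answer: 1 pred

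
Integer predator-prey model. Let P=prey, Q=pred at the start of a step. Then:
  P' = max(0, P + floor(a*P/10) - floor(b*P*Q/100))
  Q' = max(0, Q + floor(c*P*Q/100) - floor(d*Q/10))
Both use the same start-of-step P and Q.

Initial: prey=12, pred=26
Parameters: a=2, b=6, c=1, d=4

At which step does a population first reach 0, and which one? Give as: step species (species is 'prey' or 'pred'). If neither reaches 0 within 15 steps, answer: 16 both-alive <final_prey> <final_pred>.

Step 1: prey: 12+2-18=0; pred: 26+3-10=19
First extinction: prey at step 1

Answer: 1 prey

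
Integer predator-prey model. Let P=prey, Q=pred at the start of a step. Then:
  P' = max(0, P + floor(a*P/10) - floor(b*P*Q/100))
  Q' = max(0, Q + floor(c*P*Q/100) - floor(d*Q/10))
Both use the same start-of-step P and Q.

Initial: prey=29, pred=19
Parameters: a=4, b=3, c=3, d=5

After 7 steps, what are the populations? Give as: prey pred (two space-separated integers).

Answer: 5 4

Derivation:
Step 1: prey: 29+11-16=24; pred: 19+16-9=26
Step 2: prey: 24+9-18=15; pred: 26+18-13=31
Step 3: prey: 15+6-13=8; pred: 31+13-15=29
Step 4: prey: 8+3-6=5; pred: 29+6-14=21
Step 5: prey: 5+2-3=4; pred: 21+3-10=14
Step 6: prey: 4+1-1=4; pred: 14+1-7=8
Step 7: prey: 4+1-0=5; pred: 8+0-4=4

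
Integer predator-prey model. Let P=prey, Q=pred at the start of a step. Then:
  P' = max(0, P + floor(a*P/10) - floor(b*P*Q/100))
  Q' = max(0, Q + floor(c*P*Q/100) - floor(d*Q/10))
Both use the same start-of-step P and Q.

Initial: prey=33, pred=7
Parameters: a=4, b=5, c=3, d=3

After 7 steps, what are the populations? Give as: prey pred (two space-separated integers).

Step 1: prey: 33+13-11=35; pred: 7+6-2=11
Step 2: prey: 35+14-19=30; pred: 11+11-3=19
Step 3: prey: 30+12-28=14; pred: 19+17-5=31
Step 4: prey: 14+5-21=0; pred: 31+13-9=35
Step 5: prey: 0+0-0=0; pred: 35+0-10=25
Step 6: prey: 0+0-0=0; pred: 25+0-7=18
Step 7: prey: 0+0-0=0; pred: 18+0-5=13

Answer: 0 13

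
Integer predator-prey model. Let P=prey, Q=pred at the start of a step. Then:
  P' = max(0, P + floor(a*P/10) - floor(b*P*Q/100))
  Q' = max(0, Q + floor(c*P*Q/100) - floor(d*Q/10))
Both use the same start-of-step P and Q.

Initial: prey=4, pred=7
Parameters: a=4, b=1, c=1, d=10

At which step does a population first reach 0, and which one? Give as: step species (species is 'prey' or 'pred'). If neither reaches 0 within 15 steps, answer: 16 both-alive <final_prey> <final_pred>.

Answer: 1 pred

Derivation:
Step 1: prey: 4+1-0=5; pred: 7+0-7=0
First extinction: pred at step 1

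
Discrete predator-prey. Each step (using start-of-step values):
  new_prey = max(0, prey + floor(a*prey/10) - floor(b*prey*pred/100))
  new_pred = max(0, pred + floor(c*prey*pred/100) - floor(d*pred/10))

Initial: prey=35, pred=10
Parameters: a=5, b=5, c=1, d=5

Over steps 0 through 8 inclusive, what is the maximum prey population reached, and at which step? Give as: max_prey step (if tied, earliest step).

Step 1: prey: 35+17-17=35; pred: 10+3-5=8
Step 2: prey: 35+17-14=38; pred: 8+2-4=6
Step 3: prey: 38+19-11=46; pred: 6+2-3=5
Step 4: prey: 46+23-11=58; pred: 5+2-2=5
Step 5: prey: 58+29-14=73; pred: 5+2-2=5
Step 6: prey: 73+36-18=91; pred: 5+3-2=6
Step 7: prey: 91+45-27=109; pred: 6+5-3=8
Step 8: prey: 109+54-43=120; pred: 8+8-4=12
Max prey = 120 at step 8

Answer: 120 8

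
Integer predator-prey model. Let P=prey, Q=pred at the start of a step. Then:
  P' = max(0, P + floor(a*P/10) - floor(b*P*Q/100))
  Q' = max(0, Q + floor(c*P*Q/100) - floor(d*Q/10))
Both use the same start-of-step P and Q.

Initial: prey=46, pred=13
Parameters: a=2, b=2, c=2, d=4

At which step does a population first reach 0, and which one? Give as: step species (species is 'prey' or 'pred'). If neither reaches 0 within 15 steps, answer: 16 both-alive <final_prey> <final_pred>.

Answer: 16 both-alive 2 2

Derivation:
Step 1: prey: 46+9-11=44; pred: 13+11-5=19
Step 2: prey: 44+8-16=36; pred: 19+16-7=28
Step 3: prey: 36+7-20=23; pred: 28+20-11=37
Step 4: prey: 23+4-17=10; pred: 37+17-14=40
Step 5: prey: 10+2-8=4; pred: 40+8-16=32
Step 6: prey: 4+0-2=2; pred: 32+2-12=22
Step 7: prey: 2+0-0=2; pred: 22+0-8=14
Step 8: prey: 2+0-0=2; pred: 14+0-5=9
Step 9: prey: 2+0-0=2; pred: 9+0-3=6
Step 10: prey: 2+0-0=2; pred: 6+0-2=4
Step 11: prey: 2+0-0=2; pred: 4+0-1=3
Step 12: prey: 2+0-0=2; pred: 3+0-1=2
Step 13: prey: 2+0-0=2; pred: 2+0-0=2
Steps 14-15: state stable at prey=2, pred=2 (no change)
No extinction within 15 steps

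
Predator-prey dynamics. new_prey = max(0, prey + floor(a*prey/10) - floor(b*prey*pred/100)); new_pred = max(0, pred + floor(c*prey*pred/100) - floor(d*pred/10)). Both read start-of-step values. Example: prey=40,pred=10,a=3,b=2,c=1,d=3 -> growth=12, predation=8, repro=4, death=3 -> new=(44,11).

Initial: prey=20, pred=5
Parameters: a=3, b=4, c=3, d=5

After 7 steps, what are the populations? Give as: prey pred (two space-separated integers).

Step 1: prey: 20+6-4=22; pred: 5+3-2=6
Step 2: prey: 22+6-5=23; pred: 6+3-3=6
Step 3: prey: 23+6-5=24; pred: 6+4-3=7
Step 4: prey: 24+7-6=25; pred: 7+5-3=9
Step 5: prey: 25+7-9=23; pred: 9+6-4=11
Step 6: prey: 23+6-10=19; pred: 11+7-5=13
Step 7: prey: 19+5-9=15; pred: 13+7-6=14

Answer: 15 14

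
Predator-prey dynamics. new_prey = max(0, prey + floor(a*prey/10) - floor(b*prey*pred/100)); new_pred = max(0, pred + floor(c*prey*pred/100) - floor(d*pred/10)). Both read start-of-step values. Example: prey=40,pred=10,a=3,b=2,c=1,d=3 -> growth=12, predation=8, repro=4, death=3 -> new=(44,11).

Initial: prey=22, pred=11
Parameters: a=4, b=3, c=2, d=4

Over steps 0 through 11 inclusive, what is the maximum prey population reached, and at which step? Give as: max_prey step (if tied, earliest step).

Step 1: prey: 22+8-7=23; pred: 11+4-4=11
Step 2: prey: 23+9-7=25; pred: 11+5-4=12
Step 3: prey: 25+10-9=26; pred: 12+6-4=14
Step 4: prey: 26+10-10=26; pred: 14+7-5=16
Step 5: prey: 26+10-12=24; pred: 16+8-6=18
Step 6: prey: 24+9-12=21; pred: 18+8-7=19
Step 7: prey: 21+8-11=18; pred: 19+7-7=19
Step 8: prey: 18+7-10=15; pred: 19+6-7=18
Step 9: prey: 15+6-8=13; pred: 18+5-7=16
Step 10: prey: 13+5-6=12; pred: 16+4-6=14
Step 11: prey: 12+4-5=11; pred: 14+3-5=12
Max prey = 26 at step 3

Answer: 26 3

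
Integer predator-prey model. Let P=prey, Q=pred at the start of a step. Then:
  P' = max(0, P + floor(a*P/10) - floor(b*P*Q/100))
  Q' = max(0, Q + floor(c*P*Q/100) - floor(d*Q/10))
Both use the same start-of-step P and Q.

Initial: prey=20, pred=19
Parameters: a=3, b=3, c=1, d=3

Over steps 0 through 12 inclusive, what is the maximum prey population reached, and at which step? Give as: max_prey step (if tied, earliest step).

Answer: 38 12

Derivation:
Step 1: prey: 20+6-11=15; pred: 19+3-5=17
Step 2: prey: 15+4-7=12; pred: 17+2-5=14
Step 3: prey: 12+3-5=10; pred: 14+1-4=11
Step 4: prey: 10+3-3=10; pred: 11+1-3=9
Step 5: prey: 10+3-2=11; pred: 9+0-2=7
Step 6: prey: 11+3-2=12; pred: 7+0-2=5
Step 7: prey: 12+3-1=14; pred: 5+0-1=4
Step 8: prey: 14+4-1=17; pred: 4+0-1=3
Step 9: prey: 17+5-1=21; pred: 3+0-0=3
Step 10: prey: 21+6-1=26; pred: 3+0-0=3
Step 11: prey: 26+7-2=31; pred: 3+0-0=3
Step 12: prey: 31+9-2=38; pred: 3+0-0=3
Max prey = 38 at step 12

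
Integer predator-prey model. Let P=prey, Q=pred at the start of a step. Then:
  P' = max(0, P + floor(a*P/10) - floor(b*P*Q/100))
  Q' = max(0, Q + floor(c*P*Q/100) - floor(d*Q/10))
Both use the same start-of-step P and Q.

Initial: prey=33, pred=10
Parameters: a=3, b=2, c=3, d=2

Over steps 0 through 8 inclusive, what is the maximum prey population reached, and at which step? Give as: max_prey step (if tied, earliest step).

Answer: 36 1

Derivation:
Step 1: prey: 33+9-6=36; pred: 10+9-2=17
Step 2: prey: 36+10-12=34; pred: 17+18-3=32
Step 3: prey: 34+10-21=23; pred: 32+32-6=58
Step 4: prey: 23+6-26=3; pred: 58+40-11=87
Step 5: prey: 3+0-5=0; pred: 87+7-17=77
Step 6: prey: 0+0-0=0; pred: 77+0-15=62
Step 7: prey: 0+0-0=0; pred: 62+0-12=50
Step 8: prey: 0+0-0=0; pred: 50+0-10=40
Max prey = 36 at step 1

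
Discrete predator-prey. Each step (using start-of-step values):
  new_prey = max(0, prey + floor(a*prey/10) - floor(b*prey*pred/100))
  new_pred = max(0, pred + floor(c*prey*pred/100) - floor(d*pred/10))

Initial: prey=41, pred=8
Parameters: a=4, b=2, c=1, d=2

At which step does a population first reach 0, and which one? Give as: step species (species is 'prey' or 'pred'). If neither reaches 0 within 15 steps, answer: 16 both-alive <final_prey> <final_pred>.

Step 1: prey: 41+16-6=51; pred: 8+3-1=10
Step 2: prey: 51+20-10=61; pred: 10+5-2=13
Step 3: prey: 61+24-15=70; pred: 13+7-2=18
Step 4: prey: 70+28-25=73; pred: 18+12-3=27
Step 5: prey: 73+29-39=63; pred: 27+19-5=41
Step 6: prey: 63+25-51=37; pred: 41+25-8=58
Step 7: prey: 37+14-42=9; pred: 58+21-11=68
Step 8: prey: 9+3-12=0; pred: 68+6-13=61
First extinction: prey at step 8

Answer: 8 prey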